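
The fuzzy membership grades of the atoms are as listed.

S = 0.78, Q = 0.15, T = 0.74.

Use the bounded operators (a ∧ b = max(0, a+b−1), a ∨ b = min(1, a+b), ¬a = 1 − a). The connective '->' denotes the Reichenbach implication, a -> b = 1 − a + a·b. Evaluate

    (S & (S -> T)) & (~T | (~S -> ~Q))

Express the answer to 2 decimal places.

0.58

S -> T  [Reichenbach: 1 − a + a·b] with a=0.78, b=0.74 → 0.80
S & (S -> T) = max(0, a+b−1) on (0.78, 0.80) = 0.58
~T = 1 − 0.74 = 0.26
~S = 1 − 0.78 = 0.22
~Q = 1 − 0.15 = 0.85
~S -> ~Q  [Reichenbach: 1 − a + a·b] with a=0.22, b=0.85 → 0.97
~T | (~S -> ~Q) = min(1, a+b) on (0.26, 0.97) = 1.00
(S & (S -> T)) & (~T | (~S -> ~Q)) = max(0, a+b−1) on (0.58, 1.00) = 0.58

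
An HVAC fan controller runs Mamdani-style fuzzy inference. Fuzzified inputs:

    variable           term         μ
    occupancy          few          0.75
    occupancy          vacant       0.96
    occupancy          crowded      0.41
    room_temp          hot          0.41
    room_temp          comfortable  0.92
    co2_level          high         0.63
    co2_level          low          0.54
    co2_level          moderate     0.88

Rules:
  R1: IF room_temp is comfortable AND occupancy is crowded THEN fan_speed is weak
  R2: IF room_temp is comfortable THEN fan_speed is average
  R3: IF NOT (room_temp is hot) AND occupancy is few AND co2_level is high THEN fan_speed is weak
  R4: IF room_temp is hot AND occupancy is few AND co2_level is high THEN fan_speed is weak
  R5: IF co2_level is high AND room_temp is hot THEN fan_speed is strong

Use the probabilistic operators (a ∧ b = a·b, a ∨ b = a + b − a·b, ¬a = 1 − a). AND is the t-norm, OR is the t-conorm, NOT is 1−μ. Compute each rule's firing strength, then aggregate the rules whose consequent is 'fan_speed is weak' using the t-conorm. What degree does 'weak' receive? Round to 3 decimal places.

0.638

R1: comfortable=0.92, crowded=0.41; AND[a·b] → w = 0.3772
R2: comfortable=0.92 → w = 0.9200
R3: ¬hot=1−0.41=0.59, few=0.75, high=0.63; AND[a·b] → w = 0.2788
R4: hot=0.41, few=0.75, high=0.63; AND[a·b] → w = 0.1937
R5: high=0.63, hot=0.41; AND[a·b] → w = 0.2583
Rules with consequent 'weak': {R1, R3, R4} → strengths 0.3772, 0.2788, 0.1937
Aggregate via t-conorm [a + b − a·b]: 0.6378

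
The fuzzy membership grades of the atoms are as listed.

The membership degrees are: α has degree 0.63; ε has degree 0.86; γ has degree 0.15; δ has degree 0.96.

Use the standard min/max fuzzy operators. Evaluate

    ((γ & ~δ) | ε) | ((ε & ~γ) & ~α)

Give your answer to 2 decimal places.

~δ = 1 − 0.96 = 0.04
γ & ~δ = min(a, b) on (0.15, 0.04) = 0.04
(γ & ~δ) | ε = max(a, b) on (0.04, 0.86) = 0.86
~γ = 1 − 0.15 = 0.85
ε & ~γ = min(a, b) on (0.86, 0.85) = 0.85
~α = 1 − 0.63 = 0.37
(ε & ~γ) & ~α = min(a, b) on (0.85, 0.37) = 0.37
((γ & ~δ) | ε) | ((ε & ~γ) & ~α) = max(a, b) on (0.86, 0.37) = 0.86

0.86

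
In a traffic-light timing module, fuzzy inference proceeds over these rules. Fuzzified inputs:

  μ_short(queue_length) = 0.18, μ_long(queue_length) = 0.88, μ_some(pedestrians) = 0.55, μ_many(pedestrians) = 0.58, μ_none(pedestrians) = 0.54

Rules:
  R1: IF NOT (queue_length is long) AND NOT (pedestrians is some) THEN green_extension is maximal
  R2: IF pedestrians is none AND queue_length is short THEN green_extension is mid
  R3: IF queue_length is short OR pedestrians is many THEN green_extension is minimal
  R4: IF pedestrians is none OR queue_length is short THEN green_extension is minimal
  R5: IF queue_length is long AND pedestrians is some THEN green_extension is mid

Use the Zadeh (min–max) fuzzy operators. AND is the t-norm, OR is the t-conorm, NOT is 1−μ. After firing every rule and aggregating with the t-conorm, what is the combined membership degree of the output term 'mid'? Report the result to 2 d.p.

R1: ¬long=1−0.88=0.12, ¬some=1−0.55=0.45; AND[min(a, b)] → w = 0.12
R2: none=0.54, short=0.18; AND[min(a, b)] → w = 0.18
R3: short=0.18, many=0.58; OR[max(a, b)] → w = 0.58
R4: none=0.54, short=0.18; OR[max(a, b)] → w = 0.54
R5: long=0.88, some=0.55; AND[min(a, b)] → w = 0.55
Rules with consequent 'mid': {R2, R5} → strengths 0.18, 0.55
Aggregate via t-conorm [max(a, b)]: 0.55

0.55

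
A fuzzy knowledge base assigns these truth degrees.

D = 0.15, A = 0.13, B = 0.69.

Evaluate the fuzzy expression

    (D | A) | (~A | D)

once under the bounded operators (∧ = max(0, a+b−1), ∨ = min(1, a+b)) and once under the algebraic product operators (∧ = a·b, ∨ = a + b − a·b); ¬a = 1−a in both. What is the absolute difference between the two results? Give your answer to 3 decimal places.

0.082

Under bounded:
  D | A = min(1, a+b) on (0.15, 0.13) = 0.28
  ~A = 1 − 0.13 = 0.87
  ~A | D = min(1, a+b) on (0.87, 0.15) = 1.00
  (D | A) | (~A | D) = min(1, a+b) on (0.28, 1.00) = 1.00
  → value = 1.0000
Under algebraic product:
  D | A = a + b − a·b on (0.1500, 0.1300) = 0.2605
  ~A = 1 − 0.1300 = 0.8700
  ~A | D = a + b − a·b on (0.8700, 0.1500) = 0.8895
  (D | A) | (~A | D) = a + b − a·b on (0.2605, 0.8895) = 0.9183
  → value = 0.9183
|1.0000 − 0.9183| = 0.082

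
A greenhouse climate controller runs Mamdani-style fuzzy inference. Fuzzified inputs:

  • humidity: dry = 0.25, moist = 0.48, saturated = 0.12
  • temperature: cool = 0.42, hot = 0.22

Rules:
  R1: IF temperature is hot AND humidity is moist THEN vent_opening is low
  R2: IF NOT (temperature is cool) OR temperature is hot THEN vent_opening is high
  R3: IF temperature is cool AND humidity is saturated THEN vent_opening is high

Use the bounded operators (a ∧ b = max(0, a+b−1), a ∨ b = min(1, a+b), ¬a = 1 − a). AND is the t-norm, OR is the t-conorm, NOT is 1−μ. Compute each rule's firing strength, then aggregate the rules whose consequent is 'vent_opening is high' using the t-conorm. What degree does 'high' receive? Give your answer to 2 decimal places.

R1: hot=0.22, moist=0.48; AND[max(0, a+b−1)] → w = 0.00
R2: ¬cool=1−0.42=0.58, hot=0.22; OR[min(1, a+b)] → w = 0.80
R3: cool=0.42, saturated=0.12; AND[max(0, a+b−1)] → w = 0.00
Rules with consequent 'high': {R2, R3} → strengths 0.80, 0.00
Aggregate via t-conorm [min(1, a+b)]: 0.80

0.80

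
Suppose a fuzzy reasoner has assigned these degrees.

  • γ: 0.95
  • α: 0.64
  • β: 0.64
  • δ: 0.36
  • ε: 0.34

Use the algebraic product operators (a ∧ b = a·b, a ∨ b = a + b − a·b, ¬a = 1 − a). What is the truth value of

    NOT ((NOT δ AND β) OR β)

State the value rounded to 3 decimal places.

NOT δ = 1 − 0.3600 = 0.6400
NOT δ AND β = a·b on (0.6400, 0.6400) = 0.4096
(NOT δ AND β) OR β = a + b − a·b on (0.4096, 0.6400) = 0.7875
NOT ((NOT δ AND β) OR β) = 1 − 0.7875 = 0.2125

0.213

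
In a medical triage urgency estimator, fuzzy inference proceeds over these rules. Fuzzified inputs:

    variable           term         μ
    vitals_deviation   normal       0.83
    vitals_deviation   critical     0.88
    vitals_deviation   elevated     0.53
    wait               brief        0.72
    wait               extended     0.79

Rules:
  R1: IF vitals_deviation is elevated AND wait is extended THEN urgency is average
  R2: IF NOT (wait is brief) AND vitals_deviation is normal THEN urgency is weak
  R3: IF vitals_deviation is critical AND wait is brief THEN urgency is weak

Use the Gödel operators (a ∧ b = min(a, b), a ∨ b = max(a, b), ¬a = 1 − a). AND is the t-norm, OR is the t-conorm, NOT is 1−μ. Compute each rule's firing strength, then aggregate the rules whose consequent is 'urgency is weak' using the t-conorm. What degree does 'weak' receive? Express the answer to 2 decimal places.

0.72

R1: elevated=0.53, extended=0.79; AND[min(a, b)] → w = 0.53
R2: ¬brief=1−0.72=0.28, normal=0.83; AND[min(a, b)] → w = 0.28
R3: critical=0.88, brief=0.72; AND[min(a, b)] → w = 0.72
Rules with consequent 'weak': {R2, R3} → strengths 0.28, 0.72
Aggregate via t-conorm [max(a, b)]: 0.72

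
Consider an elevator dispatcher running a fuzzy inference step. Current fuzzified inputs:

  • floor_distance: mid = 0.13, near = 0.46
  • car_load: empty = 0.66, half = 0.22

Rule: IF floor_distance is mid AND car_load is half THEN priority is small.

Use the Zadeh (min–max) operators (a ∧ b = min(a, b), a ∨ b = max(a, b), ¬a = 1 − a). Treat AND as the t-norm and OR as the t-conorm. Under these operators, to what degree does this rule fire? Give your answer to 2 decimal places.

0.13

firing strength: mid=0.13, half=0.22; AND[min(a, b)] → w = 0.13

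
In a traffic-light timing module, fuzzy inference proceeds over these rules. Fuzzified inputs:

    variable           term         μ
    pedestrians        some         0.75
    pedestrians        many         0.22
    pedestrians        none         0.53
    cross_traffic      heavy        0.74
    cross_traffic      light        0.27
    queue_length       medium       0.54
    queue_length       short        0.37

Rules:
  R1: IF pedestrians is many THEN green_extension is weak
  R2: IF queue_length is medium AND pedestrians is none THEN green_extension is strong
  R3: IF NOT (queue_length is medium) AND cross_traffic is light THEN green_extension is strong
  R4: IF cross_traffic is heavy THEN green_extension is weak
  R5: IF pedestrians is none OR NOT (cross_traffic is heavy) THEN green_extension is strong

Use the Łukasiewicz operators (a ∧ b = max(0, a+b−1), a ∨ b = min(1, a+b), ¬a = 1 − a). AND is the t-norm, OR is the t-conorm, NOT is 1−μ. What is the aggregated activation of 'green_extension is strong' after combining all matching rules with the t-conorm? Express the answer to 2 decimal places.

R1: many=0.22 → w = 0.22
R2: medium=0.54, none=0.53; AND[max(0, a+b−1)] → w = 0.07
R3: ¬medium=1−0.54=0.46, light=0.27; AND[max(0, a+b−1)] → w = 0.00
R4: heavy=0.74 → w = 0.74
R5: none=0.53, ¬heavy=1−0.74=0.26; OR[min(1, a+b)] → w = 0.79
Rules with consequent 'strong': {R2, R3, R5} → strengths 0.07, 0.00, 0.79
Aggregate via t-conorm [min(1, a+b)]: 0.86

0.86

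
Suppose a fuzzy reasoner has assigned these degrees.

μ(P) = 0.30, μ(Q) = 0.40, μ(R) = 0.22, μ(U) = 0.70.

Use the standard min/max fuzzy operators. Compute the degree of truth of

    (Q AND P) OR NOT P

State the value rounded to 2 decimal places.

0.70

Q AND P = min(a, b) on (0.40, 0.30) = 0.30
NOT P = 1 − 0.30 = 0.70
(Q AND P) OR NOT P = max(a, b) on (0.30, 0.70) = 0.70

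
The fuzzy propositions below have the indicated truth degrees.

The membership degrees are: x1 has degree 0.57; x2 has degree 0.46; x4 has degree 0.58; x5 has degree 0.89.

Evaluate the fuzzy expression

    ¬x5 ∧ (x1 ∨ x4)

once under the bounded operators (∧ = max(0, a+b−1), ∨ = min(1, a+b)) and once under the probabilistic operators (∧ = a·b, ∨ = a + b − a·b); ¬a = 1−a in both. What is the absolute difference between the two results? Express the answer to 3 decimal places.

0.020

Under bounded:
  ¬x5 = 1 − 0.89 = 0.11
  x1 ∨ x4 = min(1, a+b) on (0.57, 0.58) = 1.00
  ¬x5 ∧ (x1 ∨ x4) = max(0, a+b−1) on (0.11, 1.00) = 0.11
  → value = 0.1100
Under probabilistic:
  ¬x5 = 1 − 0.8900 = 0.1100
  x1 ∨ x4 = a + b − a·b on (0.5700, 0.5800) = 0.8194
  ¬x5 ∧ (x1 ∨ x4) = a·b on (0.1100, 0.8194) = 0.0901
  → value = 0.0901
|0.1100 − 0.0901| = 0.020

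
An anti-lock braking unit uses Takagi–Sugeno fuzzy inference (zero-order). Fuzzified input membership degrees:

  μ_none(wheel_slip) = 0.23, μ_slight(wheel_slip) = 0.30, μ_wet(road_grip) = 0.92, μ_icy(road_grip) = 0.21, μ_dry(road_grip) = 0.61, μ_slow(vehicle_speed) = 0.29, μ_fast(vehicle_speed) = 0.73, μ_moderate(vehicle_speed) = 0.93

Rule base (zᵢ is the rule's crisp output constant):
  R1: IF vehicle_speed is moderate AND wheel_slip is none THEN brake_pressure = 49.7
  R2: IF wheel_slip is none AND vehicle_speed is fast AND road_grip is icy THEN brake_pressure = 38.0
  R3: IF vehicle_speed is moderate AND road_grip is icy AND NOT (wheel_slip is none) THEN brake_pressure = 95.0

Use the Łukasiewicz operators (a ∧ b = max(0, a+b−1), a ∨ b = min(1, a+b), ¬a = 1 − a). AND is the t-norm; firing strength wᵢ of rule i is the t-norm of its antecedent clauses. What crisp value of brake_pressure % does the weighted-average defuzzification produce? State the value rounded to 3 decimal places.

R1 (z=49.7): moderate=0.93, none=0.23; AND[max(0, a+b−1)] → w = 0.16
R2 (z=38.0): none=0.23, fast=0.73, icy=0.21; AND[max(0, a+b−1)] → w = 0.00
R3 (z=95.0): moderate=0.93, icy=0.21, ¬none=1−0.23=0.77; AND[max(0, a+b−1)] → w = 0.00
Weighted average = (0.16·49.7 + 0.00·38.0 + 0.00·95.0) / (0.16 + 0.00 + 0.00)
  = 7.9520 / 0.1600 = 49.700

49.700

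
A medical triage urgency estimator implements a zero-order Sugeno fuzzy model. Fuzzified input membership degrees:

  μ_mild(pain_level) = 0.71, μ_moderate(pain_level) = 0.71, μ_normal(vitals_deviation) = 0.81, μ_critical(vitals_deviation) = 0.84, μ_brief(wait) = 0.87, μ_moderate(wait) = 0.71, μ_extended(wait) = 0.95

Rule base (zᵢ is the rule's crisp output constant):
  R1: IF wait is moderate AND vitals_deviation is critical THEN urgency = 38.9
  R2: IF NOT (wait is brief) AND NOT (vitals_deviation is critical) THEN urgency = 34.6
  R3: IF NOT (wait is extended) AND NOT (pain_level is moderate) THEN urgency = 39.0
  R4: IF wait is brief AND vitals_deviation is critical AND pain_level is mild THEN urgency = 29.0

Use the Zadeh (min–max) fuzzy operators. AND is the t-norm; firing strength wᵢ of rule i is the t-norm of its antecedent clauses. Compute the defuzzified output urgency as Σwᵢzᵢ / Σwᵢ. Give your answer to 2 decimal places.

R1 (z=38.9): moderate=0.71, critical=0.84; AND[min(a, b)] → w = 0.71
R2 (z=34.6): ¬brief=1−0.87=0.13, ¬critical=1−0.84=0.16; AND[min(a, b)] → w = 0.13
R3 (z=39.0): ¬extended=1−0.95=0.05, ¬moderate=1−0.71=0.29; AND[min(a, b)] → w = 0.05
R4 (z=29.0): brief=0.87, critical=0.84, mild=0.71; AND[min(a, b)] → w = 0.71
Weighted average = (0.71·38.9 + 0.13·34.6 + 0.05·39.0 + 0.71·29.0) / (0.71 + 0.13 + 0.05 + 0.71)
  = 54.6570 / 1.6000 = 34.16

34.16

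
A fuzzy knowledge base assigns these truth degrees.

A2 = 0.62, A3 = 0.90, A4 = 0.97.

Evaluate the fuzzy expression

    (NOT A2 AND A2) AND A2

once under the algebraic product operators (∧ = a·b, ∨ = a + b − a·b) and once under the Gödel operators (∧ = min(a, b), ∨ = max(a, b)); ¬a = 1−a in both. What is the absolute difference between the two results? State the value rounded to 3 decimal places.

Under algebraic product:
  NOT A2 = 1 − 0.6200 = 0.3800
  NOT A2 AND A2 = a·b on (0.3800, 0.6200) = 0.2356
  (NOT A2 AND A2) AND A2 = a·b on (0.2356, 0.6200) = 0.1461
  → value = 0.1461
Under Gödel:
  NOT A2 = 1 − 0.62 = 0.38
  NOT A2 AND A2 = min(a, b) on (0.38, 0.62) = 0.38
  (NOT A2 AND A2) AND A2 = min(a, b) on (0.38, 0.62) = 0.38
  → value = 0.3800
|0.1461 − 0.3800| = 0.234

0.234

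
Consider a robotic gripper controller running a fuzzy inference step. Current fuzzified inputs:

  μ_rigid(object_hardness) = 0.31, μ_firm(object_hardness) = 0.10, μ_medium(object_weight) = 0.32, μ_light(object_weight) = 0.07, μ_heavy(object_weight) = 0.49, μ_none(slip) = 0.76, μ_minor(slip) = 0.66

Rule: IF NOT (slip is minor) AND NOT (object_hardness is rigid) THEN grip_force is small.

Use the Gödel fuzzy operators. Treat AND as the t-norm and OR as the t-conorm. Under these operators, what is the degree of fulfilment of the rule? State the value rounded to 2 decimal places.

0.34

firing strength: ¬minor=1−0.66=0.34, ¬rigid=1−0.31=0.69; AND[min(a, b)] → w = 0.34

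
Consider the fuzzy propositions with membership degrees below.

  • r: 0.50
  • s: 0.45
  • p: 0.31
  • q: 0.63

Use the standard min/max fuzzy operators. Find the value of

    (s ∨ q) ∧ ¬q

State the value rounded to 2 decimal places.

s ∨ q = max(a, b) on (0.45, 0.63) = 0.63
¬q = 1 − 0.63 = 0.37
(s ∨ q) ∧ ¬q = min(a, b) on (0.63, 0.37) = 0.37

0.37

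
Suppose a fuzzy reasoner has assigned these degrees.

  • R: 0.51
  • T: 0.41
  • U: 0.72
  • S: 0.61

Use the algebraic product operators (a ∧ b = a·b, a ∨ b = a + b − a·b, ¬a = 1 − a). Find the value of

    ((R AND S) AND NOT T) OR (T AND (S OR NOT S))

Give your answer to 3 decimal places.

0.439

R AND S = a·b on (0.5100, 0.6100) = 0.3111
NOT T = 1 − 0.4100 = 0.5900
(R AND S) AND NOT T = a·b on (0.3111, 0.5900) = 0.1835
NOT S = 1 − 0.6100 = 0.3900
S OR NOT S = a + b − a·b on (0.6100, 0.3900) = 0.7621
T AND (S OR NOT S) = a·b on (0.4100, 0.7621) = 0.3125
((R AND S) AND NOT T) OR (T AND (S OR NOT S)) = a + b − a·b on (0.1835, 0.3125) = 0.4387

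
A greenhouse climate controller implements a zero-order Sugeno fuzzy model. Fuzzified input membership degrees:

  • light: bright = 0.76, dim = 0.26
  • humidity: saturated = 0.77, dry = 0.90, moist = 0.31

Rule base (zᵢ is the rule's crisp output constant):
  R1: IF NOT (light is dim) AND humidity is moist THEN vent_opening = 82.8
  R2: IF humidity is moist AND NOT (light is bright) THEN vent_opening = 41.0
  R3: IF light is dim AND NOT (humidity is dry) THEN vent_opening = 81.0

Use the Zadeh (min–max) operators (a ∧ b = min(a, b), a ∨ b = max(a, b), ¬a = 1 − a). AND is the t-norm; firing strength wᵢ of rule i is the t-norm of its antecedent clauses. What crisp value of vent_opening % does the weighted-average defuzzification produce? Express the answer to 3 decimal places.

R1 (z=82.8): ¬dim=1−0.26=0.74, moist=0.31; AND[min(a, b)] → w = 0.31
R2 (z=41.0): moist=0.31, ¬bright=1−0.76=0.24; AND[min(a, b)] → w = 0.24
R3 (z=81.0): dim=0.26, ¬dry=1−0.90=0.10; AND[min(a, b)] → w = 0.10
Weighted average = (0.31·82.8 + 0.24·41.0 + 0.10·81.0) / (0.31 + 0.24 + 0.10)
  = 43.6080 / 0.6500 = 67.089

67.089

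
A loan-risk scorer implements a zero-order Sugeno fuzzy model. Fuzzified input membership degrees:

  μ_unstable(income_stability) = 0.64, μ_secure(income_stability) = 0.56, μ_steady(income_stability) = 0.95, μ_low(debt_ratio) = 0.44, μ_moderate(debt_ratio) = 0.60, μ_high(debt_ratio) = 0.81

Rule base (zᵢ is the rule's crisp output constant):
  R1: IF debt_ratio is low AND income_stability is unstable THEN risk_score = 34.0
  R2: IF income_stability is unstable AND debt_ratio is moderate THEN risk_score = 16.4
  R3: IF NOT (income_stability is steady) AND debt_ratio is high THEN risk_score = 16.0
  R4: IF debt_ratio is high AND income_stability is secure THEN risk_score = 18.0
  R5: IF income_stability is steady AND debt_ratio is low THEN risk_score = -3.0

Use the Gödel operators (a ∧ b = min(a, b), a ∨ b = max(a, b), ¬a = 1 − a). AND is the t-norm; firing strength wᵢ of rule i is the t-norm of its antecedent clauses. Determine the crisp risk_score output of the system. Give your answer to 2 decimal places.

R1 (z=34.0): low=0.44, unstable=0.64; AND[min(a, b)] → w = 0.44
R2 (z=16.4): unstable=0.64, moderate=0.60; AND[min(a, b)] → w = 0.60
R3 (z=16.0): ¬steady=1−0.95=0.05, high=0.81; AND[min(a, b)] → w = 0.05
R4 (z=18.0): high=0.81, secure=0.56; AND[min(a, b)] → w = 0.56
R5 (z=-3.0): steady=0.95, low=0.44; AND[min(a, b)] → w = 0.44
Weighted average = (0.44·34.0 + 0.60·16.4 + 0.05·16.0 + 0.56·18.0 + 0.44·-3.0) / (0.44 + 0.60 + 0.05 + 0.56 + 0.44)
  = 34.3600 / 2.0900 = 16.44

16.44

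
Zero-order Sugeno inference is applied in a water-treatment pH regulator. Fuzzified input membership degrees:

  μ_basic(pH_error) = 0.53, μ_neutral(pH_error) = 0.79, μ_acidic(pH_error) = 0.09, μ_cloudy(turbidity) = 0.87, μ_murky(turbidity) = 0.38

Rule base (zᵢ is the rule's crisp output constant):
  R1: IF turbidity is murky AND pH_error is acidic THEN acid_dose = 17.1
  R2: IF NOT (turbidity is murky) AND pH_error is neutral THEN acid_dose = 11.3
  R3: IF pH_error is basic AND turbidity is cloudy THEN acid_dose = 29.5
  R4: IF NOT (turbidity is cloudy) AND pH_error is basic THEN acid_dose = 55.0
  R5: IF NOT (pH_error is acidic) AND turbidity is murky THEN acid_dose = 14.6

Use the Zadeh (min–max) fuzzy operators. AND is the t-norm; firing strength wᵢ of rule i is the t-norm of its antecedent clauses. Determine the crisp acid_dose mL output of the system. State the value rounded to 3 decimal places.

R1 (z=17.1): murky=0.38, acidic=0.09; AND[min(a, b)] → w = 0.09
R2 (z=11.3): ¬murky=1−0.38=0.62, neutral=0.79; AND[min(a, b)] → w = 0.62
R3 (z=29.5): basic=0.53, cloudy=0.87; AND[min(a, b)] → w = 0.53
R4 (z=55.0): ¬cloudy=1−0.87=0.13, basic=0.53; AND[min(a, b)] → w = 0.13
R5 (z=14.6): ¬acidic=1−0.09=0.91, murky=0.38; AND[min(a, b)] → w = 0.38
Weighted average = (0.09·17.1 + 0.62·11.3 + 0.53·29.5 + 0.13·55.0 + 0.38·14.6) / (0.09 + 0.62 + 0.53 + 0.13 + 0.38)
  = 36.8780 / 1.7500 = 21.073

21.073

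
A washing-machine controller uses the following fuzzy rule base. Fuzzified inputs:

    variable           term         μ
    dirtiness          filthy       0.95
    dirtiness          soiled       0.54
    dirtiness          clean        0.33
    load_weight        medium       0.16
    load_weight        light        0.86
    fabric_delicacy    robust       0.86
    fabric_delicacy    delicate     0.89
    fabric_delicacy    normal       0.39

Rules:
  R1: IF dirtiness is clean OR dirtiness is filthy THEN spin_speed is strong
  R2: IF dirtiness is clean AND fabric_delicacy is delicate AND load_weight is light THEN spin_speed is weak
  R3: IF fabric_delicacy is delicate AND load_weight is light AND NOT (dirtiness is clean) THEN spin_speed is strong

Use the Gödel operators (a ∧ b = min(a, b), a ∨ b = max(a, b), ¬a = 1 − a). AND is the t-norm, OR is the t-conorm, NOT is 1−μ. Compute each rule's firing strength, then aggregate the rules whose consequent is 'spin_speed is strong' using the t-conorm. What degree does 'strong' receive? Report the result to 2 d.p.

R1: clean=0.33, filthy=0.95; OR[max(a, b)] → w = 0.95
R2: clean=0.33, delicate=0.89, light=0.86; AND[min(a, b)] → w = 0.33
R3: delicate=0.89, light=0.86, ¬clean=1−0.33=0.67; AND[min(a, b)] → w = 0.67
Rules with consequent 'strong': {R1, R3} → strengths 0.95, 0.67
Aggregate via t-conorm [max(a, b)]: 0.95

0.95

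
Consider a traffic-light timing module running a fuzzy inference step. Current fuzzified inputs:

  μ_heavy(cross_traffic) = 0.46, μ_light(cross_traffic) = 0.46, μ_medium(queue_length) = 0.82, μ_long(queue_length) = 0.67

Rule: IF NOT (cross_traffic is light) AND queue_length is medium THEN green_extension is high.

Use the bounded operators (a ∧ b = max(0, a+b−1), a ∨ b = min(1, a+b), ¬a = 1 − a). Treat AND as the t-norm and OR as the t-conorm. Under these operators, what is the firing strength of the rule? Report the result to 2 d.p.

firing strength: ¬light=1−0.46=0.54, medium=0.82; AND[max(0, a+b−1)] → w = 0.36

0.36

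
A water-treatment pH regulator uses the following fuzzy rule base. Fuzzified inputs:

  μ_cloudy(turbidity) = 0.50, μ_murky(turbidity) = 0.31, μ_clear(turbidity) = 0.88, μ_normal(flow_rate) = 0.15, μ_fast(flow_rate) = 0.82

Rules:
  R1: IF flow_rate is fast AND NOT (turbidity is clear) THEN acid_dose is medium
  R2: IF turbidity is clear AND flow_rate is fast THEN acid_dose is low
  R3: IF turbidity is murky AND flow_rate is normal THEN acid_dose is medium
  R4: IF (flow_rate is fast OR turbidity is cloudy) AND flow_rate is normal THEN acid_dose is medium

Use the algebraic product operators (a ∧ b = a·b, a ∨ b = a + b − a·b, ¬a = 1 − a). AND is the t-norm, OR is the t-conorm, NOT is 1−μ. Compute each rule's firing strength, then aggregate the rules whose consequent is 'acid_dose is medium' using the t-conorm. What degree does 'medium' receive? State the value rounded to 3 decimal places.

R1: fast=0.82, ¬clear=1−0.88=0.12; AND[a·b] → w = 0.0984
R2: clear=0.88, fast=0.82; AND[a·b] → w = 0.7216
R3: murky=0.31, normal=0.15; AND[a·b] → w = 0.0465
R4: (fast=0.82 OR cloudy=0.50) = 0.9100; AND[a·b] with normal=0.15 → w = 0.1365
Rules with consequent 'medium': {R1, R3, R4} → strengths 0.0984, 0.0465, 0.1365
Aggregate via t-conorm [a + b − a·b]: 0.2577

0.258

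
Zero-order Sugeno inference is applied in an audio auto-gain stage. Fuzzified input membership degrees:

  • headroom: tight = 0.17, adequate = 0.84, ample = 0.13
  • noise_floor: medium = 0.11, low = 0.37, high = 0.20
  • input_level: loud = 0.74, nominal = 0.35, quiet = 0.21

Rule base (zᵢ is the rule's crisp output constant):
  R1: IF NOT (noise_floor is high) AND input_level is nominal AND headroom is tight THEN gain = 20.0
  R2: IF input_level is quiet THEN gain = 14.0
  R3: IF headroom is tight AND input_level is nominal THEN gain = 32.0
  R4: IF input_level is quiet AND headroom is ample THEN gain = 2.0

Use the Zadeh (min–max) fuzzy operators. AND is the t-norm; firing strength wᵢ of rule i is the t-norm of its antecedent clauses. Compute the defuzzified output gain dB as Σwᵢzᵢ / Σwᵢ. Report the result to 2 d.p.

R1 (z=20.0): ¬high=1−0.20=0.80, nominal=0.35, tight=0.17; AND[min(a, b)] → w = 0.17
R2 (z=14.0): quiet=0.21 → w = 0.21
R3 (z=32.0): tight=0.17, nominal=0.35; AND[min(a, b)] → w = 0.17
R4 (z=2.0): quiet=0.21, ample=0.13; AND[min(a, b)] → w = 0.13
Weighted average = (0.17·20.0 + 0.21·14.0 + 0.17·32.0 + 0.13·2.0) / (0.17 + 0.21 + 0.17 + 0.13)
  = 12.0400 / 0.6800 = 17.71

17.71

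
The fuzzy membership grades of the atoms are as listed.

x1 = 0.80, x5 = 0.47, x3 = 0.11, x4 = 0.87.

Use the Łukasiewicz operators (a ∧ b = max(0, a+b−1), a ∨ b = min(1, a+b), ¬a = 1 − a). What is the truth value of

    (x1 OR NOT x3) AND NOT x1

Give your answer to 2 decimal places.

NOT x3 = 1 − 0.11 = 0.89
x1 OR NOT x3 = min(1, a+b) on (0.80, 0.89) = 1.00
NOT x1 = 1 − 0.80 = 0.20
(x1 OR NOT x3) AND NOT x1 = max(0, a+b−1) on (1.00, 0.20) = 0.20

0.20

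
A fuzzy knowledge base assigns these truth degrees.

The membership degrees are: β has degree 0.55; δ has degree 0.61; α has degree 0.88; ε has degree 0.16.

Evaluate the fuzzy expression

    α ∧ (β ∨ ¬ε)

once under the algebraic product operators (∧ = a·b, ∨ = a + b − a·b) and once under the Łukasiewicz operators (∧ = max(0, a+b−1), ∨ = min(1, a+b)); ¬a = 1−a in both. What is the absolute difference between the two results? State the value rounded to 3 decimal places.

Under algebraic product:
  ¬ε = 1 − 0.1600 = 0.8400
  β ∨ ¬ε = a + b − a·b on (0.5500, 0.8400) = 0.9280
  α ∧ (β ∨ ¬ε) = a·b on (0.8800, 0.9280) = 0.8166
  → value = 0.8166
Under Łukasiewicz:
  ¬ε = 1 − 0.16 = 0.84
  β ∨ ¬ε = min(1, a+b) on (0.55, 0.84) = 1.00
  α ∧ (β ∨ ¬ε) = max(0, a+b−1) on (0.88, 1.00) = 0.88
  → value = 0.8800
|0.8166 − 0.8800| = 0.063

0.063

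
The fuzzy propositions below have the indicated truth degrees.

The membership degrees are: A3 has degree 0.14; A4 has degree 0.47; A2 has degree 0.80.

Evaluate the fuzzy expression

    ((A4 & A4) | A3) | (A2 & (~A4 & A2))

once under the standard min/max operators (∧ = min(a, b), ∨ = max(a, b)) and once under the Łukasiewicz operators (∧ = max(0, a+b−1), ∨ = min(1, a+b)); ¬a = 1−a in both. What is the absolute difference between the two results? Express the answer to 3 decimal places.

0.260

Under standard min/max:
  A4 & A4 = min(a, b) on (0.47, 0.47) = 0.47
  (A4 & A4) | A3 = max(a, b) on (0.47, 0.14) = 0.47
  ~A4 = 1 − 0.47 = 0.53
  ~A4 & A2 = min(a, b) on (0.53, 0.80) = 0.53
  A2 & (~A4 & A2) = min(a, b) on (0.80, 0.53) = 0.53
  ((A4 & A4) | A3) | (A2 & (~A4 & A2)) = max(a, b) on (0.47, 0.53) = 0.53
  → value = 0.5300
Under Łukasiewicz:
  A4 & A4 = max(0, a+b−1) on (0.47, 0.47) = 0.00
  (A4 & A4) | A3 = min(1, a+b) on (0.00, 0.14) = 0.14
  ~A4 = 1 − 0.47 = 0.53
  ~A4 & A2 = max(0, a+b−1) on (0.53, 0.80) = 0.33
  A2 & (~A4 & A2) = max(0, a+b−1) on (0.80, 0.33) = 0.13
  ((A4 & A4) | A3) | (A2 & (~A4 & A2)) = min(1, a+b) on (0.14, 0.13) = 0.27
  → value = 0.2700
|0.5300 − 0.2700| = 0.260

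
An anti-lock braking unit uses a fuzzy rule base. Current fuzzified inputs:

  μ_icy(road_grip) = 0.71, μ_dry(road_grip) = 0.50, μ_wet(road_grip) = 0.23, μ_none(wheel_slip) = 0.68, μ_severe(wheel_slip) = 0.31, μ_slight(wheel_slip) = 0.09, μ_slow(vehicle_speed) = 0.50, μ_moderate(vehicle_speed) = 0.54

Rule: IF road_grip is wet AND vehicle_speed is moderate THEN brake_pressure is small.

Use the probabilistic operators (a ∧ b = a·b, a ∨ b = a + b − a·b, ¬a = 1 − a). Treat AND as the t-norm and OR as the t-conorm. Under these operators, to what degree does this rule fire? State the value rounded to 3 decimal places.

firing strength: wet=0.23, moderate=0.54; AND[a·b] → w = 0.1242

0.124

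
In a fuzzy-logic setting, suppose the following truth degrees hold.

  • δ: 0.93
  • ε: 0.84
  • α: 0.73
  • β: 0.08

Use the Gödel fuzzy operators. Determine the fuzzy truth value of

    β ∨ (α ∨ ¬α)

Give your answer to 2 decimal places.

¬α = 1 − 0.73 = 0.27
α ∨ ¬α = max(a, b) on (0.73, 0.27) = 0.73
β ∨ (α ∨ ¬α) = max(a, b) on (0.08, 0.73) = 0.73

0.73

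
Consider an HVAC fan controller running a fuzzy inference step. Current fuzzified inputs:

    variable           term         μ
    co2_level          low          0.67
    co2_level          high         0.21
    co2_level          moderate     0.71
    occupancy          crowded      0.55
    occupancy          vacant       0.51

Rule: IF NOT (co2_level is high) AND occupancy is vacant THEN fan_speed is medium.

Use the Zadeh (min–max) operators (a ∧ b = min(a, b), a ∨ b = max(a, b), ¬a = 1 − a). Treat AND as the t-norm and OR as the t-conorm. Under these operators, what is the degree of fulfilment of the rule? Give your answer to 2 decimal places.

0.51

firing strength: ¬high=1−0.21=0.79, vacant=0.51; AND[min(a, b)] → w = 0.51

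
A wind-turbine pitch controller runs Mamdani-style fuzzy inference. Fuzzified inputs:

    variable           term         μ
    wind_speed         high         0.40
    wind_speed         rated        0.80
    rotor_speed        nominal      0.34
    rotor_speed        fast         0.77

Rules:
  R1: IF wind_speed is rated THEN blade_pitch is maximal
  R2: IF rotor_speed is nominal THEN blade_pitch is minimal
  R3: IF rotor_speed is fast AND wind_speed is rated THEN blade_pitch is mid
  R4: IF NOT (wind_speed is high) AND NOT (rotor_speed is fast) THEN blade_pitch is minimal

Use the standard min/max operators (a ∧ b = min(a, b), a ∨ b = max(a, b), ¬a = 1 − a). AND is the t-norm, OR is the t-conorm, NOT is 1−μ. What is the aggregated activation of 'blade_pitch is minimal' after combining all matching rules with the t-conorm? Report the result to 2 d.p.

0.34

R1: rated=0.80 → w = 0.80
R2: nominal=0.34 → w = 0.34
R3: fast=0.77, rated=0.80; AND[min(a, b)] → w = 0.77
R4: ¬high=1−0.40=0.60, ¬fast=1−0.77=0.23; AND[min(a, b)] → w = 0.23
Rules with consequent 'minimal': {R2, R4} → strengths 0.34, 0.23
Aggregate via t-conorm [max(a, b)]: 0.34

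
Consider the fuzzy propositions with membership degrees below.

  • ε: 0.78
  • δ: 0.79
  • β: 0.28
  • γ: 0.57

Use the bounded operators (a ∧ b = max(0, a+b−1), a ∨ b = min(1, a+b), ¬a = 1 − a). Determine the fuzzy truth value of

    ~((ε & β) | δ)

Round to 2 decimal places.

ε & β = max(0, a+b−1) on (0.78, 0.28) = 0.06
(ε & β) | δ = min(1, a+b) on (0.06, 0.79) = 0.85
~((ε & β) | δ) = 1 − 0.85 = 0.15

0.15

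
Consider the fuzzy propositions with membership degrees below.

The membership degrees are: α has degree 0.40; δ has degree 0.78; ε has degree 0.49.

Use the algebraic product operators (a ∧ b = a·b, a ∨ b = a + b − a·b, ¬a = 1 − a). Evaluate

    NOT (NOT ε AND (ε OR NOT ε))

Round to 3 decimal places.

0.617

NOT ε = 1 − 0.4900 = 0.5100
NOT ε = 1 − 0.4900 = 0.5100
ε OR NOT ε = a + b − a·b on (0.4900, 0.5100) = 0.7501
NOT ε AND (ε OR NOT ε) = a·b on (0.5100, 0.7501) = 0.3826
NOT (NOT ε AND (ε OR NOT ε)) = 1 − 0.3826 = 0.6174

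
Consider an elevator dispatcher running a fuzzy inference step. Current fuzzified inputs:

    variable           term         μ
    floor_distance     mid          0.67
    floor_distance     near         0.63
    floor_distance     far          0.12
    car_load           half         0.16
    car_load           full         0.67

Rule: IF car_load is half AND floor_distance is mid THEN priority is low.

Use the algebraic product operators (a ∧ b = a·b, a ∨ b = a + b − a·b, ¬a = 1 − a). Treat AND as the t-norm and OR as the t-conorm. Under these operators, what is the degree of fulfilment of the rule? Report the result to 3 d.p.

0.107

firing strength: half=0.16, mid=0.67; AND[a·b] → w = 0.1072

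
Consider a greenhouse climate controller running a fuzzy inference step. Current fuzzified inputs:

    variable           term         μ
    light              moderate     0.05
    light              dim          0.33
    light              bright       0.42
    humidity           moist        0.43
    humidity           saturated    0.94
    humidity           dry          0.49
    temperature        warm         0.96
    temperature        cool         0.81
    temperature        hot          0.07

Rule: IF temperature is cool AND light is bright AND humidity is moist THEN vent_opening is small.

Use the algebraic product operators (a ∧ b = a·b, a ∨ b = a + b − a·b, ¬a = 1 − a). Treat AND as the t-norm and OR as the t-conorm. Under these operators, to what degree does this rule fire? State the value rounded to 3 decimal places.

0.146

firing strength: cool=0.81, bright=0.42, moist=0.43; AND[a·b] → w = 0.1463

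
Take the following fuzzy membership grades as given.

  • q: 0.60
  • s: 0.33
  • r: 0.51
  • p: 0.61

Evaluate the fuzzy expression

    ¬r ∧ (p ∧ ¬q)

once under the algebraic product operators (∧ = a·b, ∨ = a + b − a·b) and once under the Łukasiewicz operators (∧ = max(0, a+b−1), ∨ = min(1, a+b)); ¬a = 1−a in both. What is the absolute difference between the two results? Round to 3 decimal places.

Under algebraic product:
  ¬r = 1 − 0.5100 = 0.4900
  ¬q = 1 − 0.6000 = 0.4000
  p ∧ ¬q = a·b on (0.6100, 0.4000) = 0.2440
  ¬r ∧ (p ∧ ¬q) = a·b on (0.4900, 0.2440) = 0.1196
  → value = 0.1196
Under Łukasiewicz:
  ¬r = 1 − 0.51 = 0.49
  ¬q = 1 − 0.60 = 0.40
  p ∧ ¬q = max(0, a+b−1) on (0.61, 0.40) = 0.01
  ¬r ∧ (p ∧ ¬q) = max(0, a+b−1) on (0.49, 0.01) = 0.00
  → value = 0.0000
|0.1196 − 0.0000| = 0.120

0.120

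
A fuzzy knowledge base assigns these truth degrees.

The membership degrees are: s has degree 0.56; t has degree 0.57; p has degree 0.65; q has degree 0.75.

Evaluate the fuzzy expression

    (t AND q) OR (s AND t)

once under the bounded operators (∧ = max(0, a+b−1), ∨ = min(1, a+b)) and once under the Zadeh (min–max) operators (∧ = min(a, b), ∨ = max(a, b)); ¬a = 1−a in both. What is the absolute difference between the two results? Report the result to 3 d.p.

Under bounded:
  t AND q = max(0, a+b−1) on (0.57, 0.75) = 0.32
  s AND t = max(0, a+b−1) on (0.56, 0.57) = 0.13
  (t AND q) OR (s AND t) = min(1, a+b) on (0.32, 0.13) = 0.45
  → value = 0.4500
Under Zadeh (min–max):
  t AND q = min(a, b) on (0.57, 0.75) = 0.57
  s AND t = min(a, b) on (0.56, 0.57) = 0.56
  (t AND q) OR (s AND t) = max(a, b) on (0.57, 0.56) = 0.57
  → value = 0.5700
|0.4500 − 0.5700| = 0.120

0.120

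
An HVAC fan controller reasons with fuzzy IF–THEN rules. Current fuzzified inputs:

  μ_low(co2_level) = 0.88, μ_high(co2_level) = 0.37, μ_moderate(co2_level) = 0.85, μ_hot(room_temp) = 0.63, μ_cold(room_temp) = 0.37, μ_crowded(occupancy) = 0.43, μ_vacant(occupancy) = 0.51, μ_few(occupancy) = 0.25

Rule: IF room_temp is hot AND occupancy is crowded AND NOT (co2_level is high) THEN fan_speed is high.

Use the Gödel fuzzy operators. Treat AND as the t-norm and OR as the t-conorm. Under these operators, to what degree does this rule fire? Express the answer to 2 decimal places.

0.43

firing strength: hot=0.63, crowded=0.43, ¬high=1−0.37=0.63; AND[min(a, b)] → w = 0.43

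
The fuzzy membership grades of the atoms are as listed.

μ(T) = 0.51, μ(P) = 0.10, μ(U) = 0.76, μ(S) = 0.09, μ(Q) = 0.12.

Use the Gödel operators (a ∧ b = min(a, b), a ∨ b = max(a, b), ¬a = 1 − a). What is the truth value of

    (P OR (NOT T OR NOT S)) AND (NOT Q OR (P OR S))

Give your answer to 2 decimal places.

NOT T = 1 − 0.51 = 0.49
NOT S = 1 − 0.09 = 0.91
NOT T OR NOT S = max(a, b) on (0.49, 0.91) = 0.91
P OR (NOT T OR NOT S) = max(a, b) on (0.10, 0.91) = 0.91
NOT Q = 1 − 0.12 = 0.88
P OR S = max(a, b) on (0.10, 0.09) = 0.10
NOT Q OR (P OR S) = max(a, b) on (0.88, 0.10) = 0.88
(P OR (NOT T OR NOT S)) AND (NOT Q OR (P OR S)) = min(a, b) on (0.91, 0.88) = 0.88

0.88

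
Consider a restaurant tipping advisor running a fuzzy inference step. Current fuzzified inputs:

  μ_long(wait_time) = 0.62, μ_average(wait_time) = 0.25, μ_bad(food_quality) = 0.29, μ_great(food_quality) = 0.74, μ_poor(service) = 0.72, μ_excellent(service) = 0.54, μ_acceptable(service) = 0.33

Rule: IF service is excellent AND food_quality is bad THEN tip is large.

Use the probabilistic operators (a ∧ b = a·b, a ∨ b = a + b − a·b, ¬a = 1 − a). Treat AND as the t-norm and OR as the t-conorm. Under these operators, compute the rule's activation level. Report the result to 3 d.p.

0.157

firing strength: excellent=0.54, bad=0.29; AND[a·b] → w = 0.1566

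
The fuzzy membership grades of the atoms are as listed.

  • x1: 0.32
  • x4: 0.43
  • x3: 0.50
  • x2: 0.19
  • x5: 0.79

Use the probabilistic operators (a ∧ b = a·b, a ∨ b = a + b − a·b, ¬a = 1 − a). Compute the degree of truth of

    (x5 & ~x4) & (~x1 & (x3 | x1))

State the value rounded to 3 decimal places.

0.202

~x4 = 1 − 0.4300 = 0.5700
x5 & ~x4 = a·b on (0.7900, 0.5700) = 0.4503
~x1 = 1 − 0.3200 = 0.6800
x3 | x1 = a + b − a·b on (0.5000, 0.3200) = 0.6600
~x1 & (x3 | x1) = a·b on (0.6800, 0.6600) = 0.4488
(x5 & ~x4) & (~x1 & (x3 | x1)) = a·b on (0.4503, 0.4488) = 0.2021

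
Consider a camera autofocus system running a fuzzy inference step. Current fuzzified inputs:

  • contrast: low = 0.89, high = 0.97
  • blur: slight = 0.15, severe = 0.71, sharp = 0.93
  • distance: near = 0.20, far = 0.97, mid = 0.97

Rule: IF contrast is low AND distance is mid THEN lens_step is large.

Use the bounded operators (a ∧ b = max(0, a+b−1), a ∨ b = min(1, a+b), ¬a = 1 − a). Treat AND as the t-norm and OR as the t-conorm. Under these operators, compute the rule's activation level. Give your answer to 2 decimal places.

firing strength: low=0.89, mid=0.97; AND[max(0, a+b−1)] → w = 0.86

0.86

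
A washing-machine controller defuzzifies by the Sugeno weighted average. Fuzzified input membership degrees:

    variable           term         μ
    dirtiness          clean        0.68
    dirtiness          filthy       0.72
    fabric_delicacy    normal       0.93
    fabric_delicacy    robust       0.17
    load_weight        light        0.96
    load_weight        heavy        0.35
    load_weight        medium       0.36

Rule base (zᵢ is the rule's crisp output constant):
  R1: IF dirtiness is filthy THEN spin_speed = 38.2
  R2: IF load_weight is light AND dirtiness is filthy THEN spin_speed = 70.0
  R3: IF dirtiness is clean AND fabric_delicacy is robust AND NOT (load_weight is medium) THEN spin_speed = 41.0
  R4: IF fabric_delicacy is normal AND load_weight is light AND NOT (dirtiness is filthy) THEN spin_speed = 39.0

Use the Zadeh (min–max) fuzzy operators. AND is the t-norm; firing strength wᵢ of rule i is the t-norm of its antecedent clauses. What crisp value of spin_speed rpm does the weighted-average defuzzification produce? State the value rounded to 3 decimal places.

R1 (z=38.2): filthy=0.72 → w = 0.72
R2 (z=70.0): light=0.96, filthy=0.72; AND[min(a, b)] → w = 0.72
R3 (z=41.0): clean=0.68, robust=0.17, ¬medium=1−0.36=0.64; AND[min(a, b)] → w = 0.17
R4 (z=39.0): normal=0.93, light=0.96, ¬filthy=1−0.72=0.28; AND[min(a, b)] → w = 0.28
Weighted average = (0.72·38.2 + 0.72·70.0 + 0.17·41.0 + 0.28·39.0) / (0.72 + 0.72 + 0.17 + 0.28)
  = 95.7940 / 1.8900 = 50.685

50.685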